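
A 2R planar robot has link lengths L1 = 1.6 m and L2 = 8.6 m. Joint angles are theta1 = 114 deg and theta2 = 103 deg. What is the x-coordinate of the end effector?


Convert angles to radians: theta1 = 1.9897, theta2 = 1.7977
x = L1*cos(theta1) + L2*cos(theta1+theta2)
x = -0.6508 + -6.8683
x = -7.519


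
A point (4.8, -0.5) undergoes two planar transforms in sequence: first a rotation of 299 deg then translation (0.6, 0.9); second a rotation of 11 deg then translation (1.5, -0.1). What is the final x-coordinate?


After transform 1:
x1 = cos(299)*4.8 - sin(299)*-0.5 + 0.6 = 2.4898
y1 = sin(299)*4.8 + cos(299)*-0.5 + 0.9 = -3.5406
After transform 2:
x2 = cos(11)*2.4898 - sin(11)*-3.5406 + 1.5
= 4.6196


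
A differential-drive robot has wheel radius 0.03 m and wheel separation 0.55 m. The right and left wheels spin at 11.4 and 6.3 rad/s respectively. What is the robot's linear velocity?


vR = r*wR = 0.03*11.4 = 0.342 m/s
vL = r*wL = 0.03*6.3 = 0.189 m/s
v = (vR+vL)/2 = 0.2655 m/s
omega = (vR-vL)/L = 0.2782 rad/s
linear velocity = 0.2655 m/s


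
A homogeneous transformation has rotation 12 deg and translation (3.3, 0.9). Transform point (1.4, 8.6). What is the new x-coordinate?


x' = cos(theta)*px - sin(theta)*py + tx
= 0.9781*1.4 - 0.2079*8.6 + 3.3
= 2.8814


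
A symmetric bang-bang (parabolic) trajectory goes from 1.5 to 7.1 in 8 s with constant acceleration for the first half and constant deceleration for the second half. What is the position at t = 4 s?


Symmetric rest-to-rest: each phase covers (pf-p0)/2 in time T/2. 0.5*a*(T/2)^2 = (pf-p0)/2 => a = 4*(pf-p0)/T^2
a = 4*(7.1-1.5)/8^2 = 0.35
t = 4 is in the acceleration phase (t <= T/2).
p = p0 + 0.5*a*t^2 = 1.5 + 0.5*0.35*4^2
= 4.3


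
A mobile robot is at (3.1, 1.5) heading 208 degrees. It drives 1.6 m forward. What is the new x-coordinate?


x_new = x0 + d*cos(theta)
= 3.1 + 1.6*cos(208)
= 3.1 + -1.4127
= 1.6873


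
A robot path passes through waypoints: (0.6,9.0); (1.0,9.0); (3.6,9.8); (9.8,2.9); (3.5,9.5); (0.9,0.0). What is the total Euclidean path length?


Segment lengths:
  seg1 = sqrt((0.4)^2 + (0.0)^2) = 0.4
  seg2 = sqrt((2.6)^2 + (0.8)^2) = 2.7203
  seg3 = sqrt((6.2)^2 + (-6.9)^2) = 9.2763
  seg4 = sqrt((-6.3)^2 + (6.6)^2) = 9.1241
  seg5 = sqrt((-2.6)^2 + (-9.5)^2) = 9.8494
Total = 31.3701


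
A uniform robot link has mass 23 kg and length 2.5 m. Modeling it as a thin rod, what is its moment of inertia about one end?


I = (1/3) * m * L^2
= (1/3) * 23 * 2.5^2
= 0.333333 * 23 * 6.25
= 47.9167 kg*m^2


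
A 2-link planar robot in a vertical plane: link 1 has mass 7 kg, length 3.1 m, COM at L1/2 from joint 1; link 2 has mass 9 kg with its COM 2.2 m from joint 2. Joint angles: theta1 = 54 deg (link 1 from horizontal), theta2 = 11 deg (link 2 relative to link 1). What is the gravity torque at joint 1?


Horizontal distance from joint 1 to link-1 COM:
  x_c1 = (L1/2)*cos(t1) = 1.55 * 0.5878 = 0.9111 m
Horizontal distance from joint 1 to link-2 COM:
  x_c2 = L1*cos(t1) + Lc2*cos(t1+t2)
       = 3.1*0.5878 + 2.2*0.4226 = 2.7519 m
tau1 = m1*g*x_c1 + m2*g*x_c2
     = 7*9.81*0.9111 + 9*9.81*2.7519
     = 62.563 + 242.9648
     = 305.5277 Nm


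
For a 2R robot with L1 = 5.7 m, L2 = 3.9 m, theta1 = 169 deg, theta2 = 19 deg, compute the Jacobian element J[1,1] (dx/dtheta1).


J[1,1] = -L1*sin(t1) - L2*sin(t1+t2)
= -5.7*sin(169) - 3.9*sin(188)
= -0.5448


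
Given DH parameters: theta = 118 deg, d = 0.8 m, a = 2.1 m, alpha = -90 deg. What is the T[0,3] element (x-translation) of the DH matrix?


T[0,3] = a * cos(theta)
= 2.1 * cos(118 deg)
= 2.1 * -0.4695
= -0.9859


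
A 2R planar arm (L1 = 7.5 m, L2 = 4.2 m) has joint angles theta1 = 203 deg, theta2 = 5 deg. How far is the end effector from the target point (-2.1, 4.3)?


End effector via forward kinematics:
x = L1*cos(t1) + L2*cos(t1+t2) = -10.6122
y = L1*sin(t1) + L2*sin(t1+t2) = -4.9023
Distance to target:
d = sqrt((-2.1 - -10.6122)^2 + (4.3 - -4.9023)^2)
= sqrt(72.457 + 84.6817)
= 12.5355 m


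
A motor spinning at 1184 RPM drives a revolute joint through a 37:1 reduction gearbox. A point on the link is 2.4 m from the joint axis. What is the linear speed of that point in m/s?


omega_motor = 1184 * 2*pi/60 = 123.9882 rad/s
omega_joint = omega_motor / 37 = 3.351 rad/s
v = omega_joint * r = 3.351 * 2.4
= 8.0425 m/s


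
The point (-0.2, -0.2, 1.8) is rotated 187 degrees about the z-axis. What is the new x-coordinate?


Rotation about z-axis: x' = x*cos(theta) - y*sin(theta)
= -0.2 * -0.9925 - -0.2 * -0.1219
= 0.1741


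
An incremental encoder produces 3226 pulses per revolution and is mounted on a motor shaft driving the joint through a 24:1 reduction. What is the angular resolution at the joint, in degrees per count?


counts per rev = 3226
effective counts at joint = 3226 * 24 = 77424
resolution = 360 / 77424
= 0.0046 deg/count


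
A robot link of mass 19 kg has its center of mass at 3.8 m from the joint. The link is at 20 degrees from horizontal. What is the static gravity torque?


tau = m*g*L*cos(angle)
= 19 * 9.81 * 3.8 * cos(20 deg)
= 19 * 9.81 * 3.8 * 0.9397
= 665.5674 Nm


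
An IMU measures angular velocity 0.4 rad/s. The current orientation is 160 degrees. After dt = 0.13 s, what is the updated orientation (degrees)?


delta_theta = w * dt = 0.4 * 0.13 = 0.052 rad
= 2.9794 deg
theta_new = 160 + 2.9794 = 162.9794 deg


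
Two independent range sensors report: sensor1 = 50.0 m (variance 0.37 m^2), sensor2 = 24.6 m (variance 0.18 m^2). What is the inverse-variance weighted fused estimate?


w1 = (1/var1) / (1/var1 + 1/var2)
   = 2.7027 / (2.7027 + 5.5556) = 0.3273
w2 = 1 - w1 = 0.6727
fused = w1*s1 + w2*s2 = 16.3636 + 16.5491
= 32.9127 m


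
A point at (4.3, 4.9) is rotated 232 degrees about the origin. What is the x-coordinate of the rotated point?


x' = x*cos(theta) - y*sin(theta)
cos(232 deg) = -0.6157, sin(232 deg) = -0.788
x' = 4.3 * -0.6157 - 4.9 * -0.788
= -2.6473 - -3.8613
= 1.2139


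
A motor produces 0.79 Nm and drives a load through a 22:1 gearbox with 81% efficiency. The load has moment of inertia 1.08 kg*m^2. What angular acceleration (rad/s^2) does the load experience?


tau_out = tau_motor * N * eta
= 0.79 * 22 * 0.81 = 14.0778 Nm
alpha = tau_out / I = 14.0778 / 1.08
= 13.035 rad/s^2


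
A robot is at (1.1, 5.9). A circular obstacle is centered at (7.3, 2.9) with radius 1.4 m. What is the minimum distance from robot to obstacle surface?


center_dist = sqrt((1.1-7.3)^2 + (5.9-2.9)^2)
= sqrt(38.44 + 9.0)
= 6.8877
min_dist = center_dist - radius = 6.8877 - 1.4 = 5.4877 m


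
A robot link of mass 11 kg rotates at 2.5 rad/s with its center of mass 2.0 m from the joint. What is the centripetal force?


F = m * omega^2 * r
= 11 * 2.5^2 * 2.0
= 11 * 6.25 * 2.0
= 137.5 N


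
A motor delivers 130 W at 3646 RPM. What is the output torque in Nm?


omega = 3646 * 2*pi/60 = 381.8082 rad/s
tau = P / omega = 130 / 381.8082
= 0.3405 Nm


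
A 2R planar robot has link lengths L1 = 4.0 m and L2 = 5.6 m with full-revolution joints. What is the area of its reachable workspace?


r_max = L1 + L2 = 9.6 m
r_min = |L1 - L2| = 1.6 m
Area = pi*(r_max^2 - r_min^2)
= pi*(92.16 - 2.56)
= pi * 89.6
= 281.4867 m^2


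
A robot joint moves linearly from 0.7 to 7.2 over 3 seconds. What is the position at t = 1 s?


s = t/T = 1/3 = 0.3333
p(t) = p0 + (pf-p0)*s
= 0.7 + (7.2 - 0.7) * 0.3333
= 2.8667


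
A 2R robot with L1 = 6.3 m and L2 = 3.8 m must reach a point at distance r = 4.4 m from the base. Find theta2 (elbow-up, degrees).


cos(theta2) = (r^2 - L1^2 - L2^2) / (2*L1*L2)
cos(theta2) = (19.36 - 39.69 - 14.44) / 47.88
cos(theta2) = -0.72619
theta2 = 136.568 degrees


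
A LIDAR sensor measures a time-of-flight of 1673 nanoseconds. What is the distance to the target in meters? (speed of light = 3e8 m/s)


tof = 1673 ns = 1.673e-06 s
dist = c * tof / 2
= 3e8 * 1.673e-06 / 2
= 250.95 m


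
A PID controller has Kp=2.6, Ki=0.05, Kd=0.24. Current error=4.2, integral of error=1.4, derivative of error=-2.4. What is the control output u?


u = Kp*e + Ki*int(e) + Kd*de/dt
= 2.6*4.2 + 0.05*1.4 + 0.24*(-2.4)
= 10.92 + 0.07 + -0.576
= 10.414


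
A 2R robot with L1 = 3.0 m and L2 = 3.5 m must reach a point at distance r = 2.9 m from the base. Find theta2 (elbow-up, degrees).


cos(theta2) = (r^2 - L1^2 - L2^2) / (2*L1*L2)
cos(theta2) = (8.41 - 9.0 - 12.25) / 21.0
cos(theta2) = -0.611429
theta2 = 127.6929 degrees


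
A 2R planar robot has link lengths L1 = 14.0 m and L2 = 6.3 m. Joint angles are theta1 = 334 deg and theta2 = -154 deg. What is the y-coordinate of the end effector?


Convert angles to radians: theta1 = 5.8294, theta2 = -2.6878
y = L1*sin(theta1) + L2*sin(theta1+theta2)
y = -6.1372 + 0.0
y = -6.1372


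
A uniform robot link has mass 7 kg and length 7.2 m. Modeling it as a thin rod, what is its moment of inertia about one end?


I = (1/3) * m * L^2
= (1/3) * 7 * 7.2^2
= 0.333333 * 7 * 51.84
= 120.96 kg*m^2


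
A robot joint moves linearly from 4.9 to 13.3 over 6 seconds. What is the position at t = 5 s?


s = t/T = 5/6 = 0.8333
p(t) = p0 + (pf-p0)*s
= 4.9 + (13.3 - 4.9) * 0.8333
= 11.9


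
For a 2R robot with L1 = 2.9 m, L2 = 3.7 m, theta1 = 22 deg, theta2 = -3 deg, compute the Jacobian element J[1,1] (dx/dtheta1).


J[1,1] = -L1*sin(t1) - L2*sin(t1+t2)
= -2.9*sin(22) - 3.7*sin(19)
= -2.291


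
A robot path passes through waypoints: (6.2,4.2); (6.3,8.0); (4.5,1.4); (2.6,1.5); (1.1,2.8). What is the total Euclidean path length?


Segment lengths:
  seg1 = sqrt((0.1)^2 + (3.8)^2) = 3.8013
  seg2 = sqrt((-1.8)^2 + (-6.6)^2) = 6.8411
  seg3 = sqrt((-1.9)^2 + (0.1)^2) = 1.9026
  seg4 = sqrt((-1.5)^2 + (1.3)^2) = 1.9849
Total = 14.5299


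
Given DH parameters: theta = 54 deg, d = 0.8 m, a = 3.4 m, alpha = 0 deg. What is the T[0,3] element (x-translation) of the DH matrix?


T[0,3] = a * cos(theta)
= 3.4 * cos(54 deg)
= 3.4 * 0.5878
= 1.9985


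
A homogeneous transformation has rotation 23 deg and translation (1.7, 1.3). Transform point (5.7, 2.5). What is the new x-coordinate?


x' = cos(theta)*px - sin(theta)*py + tx
= 0.9205*5.7 - 0.3907*2.5 + 1.7
= 5.97


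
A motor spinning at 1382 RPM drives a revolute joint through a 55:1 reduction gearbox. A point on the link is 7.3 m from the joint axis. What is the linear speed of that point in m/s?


omega_motor = 1382 * 2*pi/60 = 144.7227 rad/s
omega_joint = omega_motor / 55 = 2.6313 rad/s
v = omega_joint * r = 2.6313 * 7.3
= 19.2086 m/s


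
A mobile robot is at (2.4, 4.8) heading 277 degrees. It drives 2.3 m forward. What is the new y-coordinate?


y_new = y0 + d*sin(theta)
= 4.8 + 2.3*sin(277)
= 4.8 + -2.2829
= 2.5171


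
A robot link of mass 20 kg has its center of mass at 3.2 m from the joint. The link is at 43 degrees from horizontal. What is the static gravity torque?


tau = m*g*L*cos(angle)
= 20 * 9.81 * 3.2 * cos(43 deg)
= 20 * 9.81 * 3.2 * 0.7314
= 459.1731 Nm


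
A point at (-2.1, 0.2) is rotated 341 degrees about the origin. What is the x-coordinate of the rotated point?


x' = x*cos(theta) - y*sin(theta)
cos(341 deg) = 0.9455, sin(341 deg) = -0.3256
x' = -2.1 * 0.9455 - 0.2 * -0.3256
= -1.9856 - -0.0651
= -1.9205


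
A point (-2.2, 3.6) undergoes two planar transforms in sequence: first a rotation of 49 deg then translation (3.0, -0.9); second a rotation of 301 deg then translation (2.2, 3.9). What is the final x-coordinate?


After transform 1:
x1 = cos(49)*-2.2 - sin(49)*3.6 + 3.0 = -1.1603
y1 = sin(49)*-2.2 + cos(49)*3.6 + -0.9 = -0.1985
After transform 2:
x2 = cos(301)*-1.1603 - sin(301)*-0.1985 + 2.2
= 1.4322


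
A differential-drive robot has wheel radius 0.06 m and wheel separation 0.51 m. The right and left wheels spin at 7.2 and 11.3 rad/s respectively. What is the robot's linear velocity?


vR = r*wR = 0.06*7.2 = 0.432 m/s
vL = r*wL = 0.06*11.3 = 0.678 m/s
v = (vR+vL)/2 = 0.555 m/s
omega = (vR-vL)/L = -0.4824 rad/s
linear velocity = 0.555 m/s


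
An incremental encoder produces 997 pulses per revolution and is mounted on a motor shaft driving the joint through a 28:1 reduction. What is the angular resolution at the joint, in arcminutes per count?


counts per rev = 997
effective counts at joint = 997 * 28 = 27916
resolution = 360*60 / 27916
= 0.7737 arcmin/count


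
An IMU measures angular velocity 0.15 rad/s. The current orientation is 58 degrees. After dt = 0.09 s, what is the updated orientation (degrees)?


delta_theta = w * dt = 0.15 * 0.09 = 0.0135 rad
= 0.7735 deg
theta_new = 58 + 0.7735 = 58.7735 deg


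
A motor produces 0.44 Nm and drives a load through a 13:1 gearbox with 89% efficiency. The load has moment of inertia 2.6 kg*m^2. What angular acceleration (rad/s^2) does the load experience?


tau_out = tau_motor * N * eta
= 0.44 * 13 * 0.89 = 5.0908 Nm
alpha = tau_out / I = 5.0908 / 2.6
= 1.958 rad/s^2


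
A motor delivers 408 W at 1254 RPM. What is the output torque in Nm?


omega = 1254 * 2*pi/60 = 131.3186 rad/s
tau = P / omega = 408 / 131.3186
= 3.1069 Nm


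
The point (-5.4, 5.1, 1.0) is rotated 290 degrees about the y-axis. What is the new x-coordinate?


Rotation about y-axis: x' = x*cos(theta) + z*sin(theta)
= -5.4 * 0.342 + 1.0 * -0.9397
= -2.7866


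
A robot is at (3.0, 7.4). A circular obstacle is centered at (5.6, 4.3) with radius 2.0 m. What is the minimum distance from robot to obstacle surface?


center_dist = sqrt((3.0-5.6)^2 + (7.4-4.3)^2)
= sqrt(6.76 + 9.61)
= 4.046
min_dist = center_dist - radius = 4.046 - 2.0 = 2.046 m


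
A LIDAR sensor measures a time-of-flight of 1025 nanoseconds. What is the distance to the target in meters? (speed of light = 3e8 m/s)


tof = 1025 ns = 1.025e-06 s
dist = c * tof / 2
= 3e8 * 1.025e-06 / 2
= 153.75 m


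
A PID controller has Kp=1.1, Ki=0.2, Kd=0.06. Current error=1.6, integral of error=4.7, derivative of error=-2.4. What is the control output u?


u = Kp*e + Ki*int(e) + Kd*de/dt
= 1.1*1.6 + 0.2*4.7 + 0.06*(-2.4)
= 1.76 + 0.94 + -0.144
= 2.556


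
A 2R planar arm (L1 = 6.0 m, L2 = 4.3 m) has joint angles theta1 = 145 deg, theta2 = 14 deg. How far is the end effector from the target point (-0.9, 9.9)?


End effector via forward kinematics:
x = L1*cos(t1) + L2*cos(t1+t2) = -8.9293
y = L1*sin(t1) + L2*sin(t1+t2) = 4.9824
Distance to target:
d = sqrt((-0.9 - -8.9293)^2 + (9.9 - 4.9824)^2)
= sqrt(64.4698 + 24.1824)
= 9.4155 m


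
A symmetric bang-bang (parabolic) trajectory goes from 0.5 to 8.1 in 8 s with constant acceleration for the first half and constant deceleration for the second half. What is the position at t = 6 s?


Symmetric rest-to-rest: each phase covers (pf-p0)/2 in time T/2. 0.5*a*(T/2)^2 = (pf-p0)/2 => a = 4*(pf-p0)/T^2
a = 4*(8.1-0.5)/8^2 = 0.475
t = 6 is in the deceleration phase (t > T/2).
p = pf - 0.5*a*(T-t)^2 = 8.1 - 0.5*0.475*2^2
= 7.15


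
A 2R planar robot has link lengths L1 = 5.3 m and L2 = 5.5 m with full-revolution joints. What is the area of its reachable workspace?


r_max = L1 + L2 = 10.8 m
r_min = |L1 - L2| = 0.2 m
Area = pi*(r_max^2 - r_min^2)
= pi*(116.64 - 0.04)
= pi * 116.6
= 366.3097 m^2


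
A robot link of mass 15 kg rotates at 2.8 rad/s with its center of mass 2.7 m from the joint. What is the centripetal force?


F = m * omega^2 * r
= 15 * 2.8^2 * 2.7
= 15 * 7.84 * 2.7
= 317.52 N


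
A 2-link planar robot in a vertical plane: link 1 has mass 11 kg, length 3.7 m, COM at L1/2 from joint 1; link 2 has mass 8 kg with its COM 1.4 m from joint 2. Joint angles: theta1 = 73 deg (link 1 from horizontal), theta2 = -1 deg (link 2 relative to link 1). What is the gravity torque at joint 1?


Horizontal distance from joint 1 to link-1 COM:
  x_c1 = (L1/2)*cos(t1) = 1.85 * 0.2924 = 0.5409 m
Horizontal distance from joint 1 to link-2 COM:
  x_c2 = L1*cos(t1) + Lc2*cos(t1+t2)
       = 3.7*0.2924 + 1.4*0.309 = 1.5144 m
tau1 = m1*g*x_c1 + m2*g*x_c2
     = 11*9.81*0.5409 + 8*9.81*1.5144
     = 58.3672 + 118.85
     = 177.2172 Nm


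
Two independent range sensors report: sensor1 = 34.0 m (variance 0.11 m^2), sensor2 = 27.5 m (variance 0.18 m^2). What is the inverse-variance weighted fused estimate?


w1 = (1/var1) / (1/var1 + 1/var2)
   = 9.0909 / (9.0909 + 5.5556) = 0.6207
w2 = 1 - w1 = 0.3793
fused = w1*s1 + w2*s2 = 21.1034 + 10.431
= 31.5345 m


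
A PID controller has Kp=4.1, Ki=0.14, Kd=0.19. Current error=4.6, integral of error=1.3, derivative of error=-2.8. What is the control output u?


u = Kp*e + Ki*int(e) + Kd*de/dt
= 4.1*4.6 + 0.14*1.3 + 0.19*(-2.8)
= 18.86 + 0.182 + -0.532
= 18.51


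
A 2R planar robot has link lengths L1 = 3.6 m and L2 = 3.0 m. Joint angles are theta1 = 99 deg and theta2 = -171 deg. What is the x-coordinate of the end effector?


Convert angles to radians: theta1 = 1.7279, theta2 = -2.9845
x = L1*cos(theta1) + L2*cos(theta1+theta2)
x = -0.5632 + 0.9271
x = 0.3639


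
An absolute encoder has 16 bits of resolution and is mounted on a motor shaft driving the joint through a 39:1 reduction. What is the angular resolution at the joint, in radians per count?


counts = 2^16 = 65536
effective counts at joint = 65536 * 39 = 2555904
resolution = 2*pi / 2555904
= 2.4583e-06 rad/count


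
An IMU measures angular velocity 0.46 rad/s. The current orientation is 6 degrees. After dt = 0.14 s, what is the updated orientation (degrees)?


delta_theta = w * dt = 0.46 * 0.14 = 0.0644 rad
= 3.6898 deg
theta_new = 6 + 3.6898 = 9.6898 deg


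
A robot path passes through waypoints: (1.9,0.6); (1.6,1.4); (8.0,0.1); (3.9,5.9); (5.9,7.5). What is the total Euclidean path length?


Segment lengths:
  seg1 = sqrt((-0.3)^2 + (0.8)^2) = 0.8544
  seg2 = sqrt((6.4)^2 + (-1.3)^2) = 6.5307
  seg3 = sqrt((-4.1)^2 + (5.8)^2) = 7.1028
  seg4 = sqrt((2.0)^2 + (1.6)^2) = 2.5612
Total = 17.0492


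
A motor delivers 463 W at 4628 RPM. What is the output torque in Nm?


omega = 4628 * 2*pi/60 = 484.643 rad/s
tau = P / omega = 463 / 484.643
= 0.9553 Nm


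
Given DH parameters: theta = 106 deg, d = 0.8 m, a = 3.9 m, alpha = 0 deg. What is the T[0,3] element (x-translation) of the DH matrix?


T[0,3] = a * cos(theta)
= 3.9 * cos(106 deg)
= 3.9 * -0.2756
= -1.075


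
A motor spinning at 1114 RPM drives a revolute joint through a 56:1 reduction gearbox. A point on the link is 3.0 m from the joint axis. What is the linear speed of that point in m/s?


omega_motor = 1114 * 2*pi/60 = 116.6578 rad/s
omega_joint = omega_motor / 56 = 2.0832 rad/s
v = omega_joint * r = 2.0832 * 3.0
= 6.2495 m/s


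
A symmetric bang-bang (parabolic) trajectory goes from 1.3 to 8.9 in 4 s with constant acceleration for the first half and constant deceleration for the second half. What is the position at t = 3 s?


Symmetric rest-to-rest: each phase covers (pf-p0)/2 in time T/2. 0.5*a*(T/2)^2 = (pf-p0)/2 => a = 4*(pf-p0)/T^2
a = 4*(8.9-1.3)/4^2 = 1.9
t = 3 is in the deceleration phase (t > T/2).
p = pf - 0.5*a*(T-t)^2 = 8.9 - 0.5*1.9*1^2
= 7.95


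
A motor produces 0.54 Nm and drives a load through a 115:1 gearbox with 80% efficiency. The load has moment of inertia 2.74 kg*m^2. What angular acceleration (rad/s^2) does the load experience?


tau_out = tau_motor * N * eta
= 0.54 * 115 * 0.8 = 49.68 Nm
alpha = tau_out / I = 49.68 / 2.74
= 18.1314 rad/s^2


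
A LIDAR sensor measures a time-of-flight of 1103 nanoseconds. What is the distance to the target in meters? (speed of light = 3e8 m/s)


tof = 1103 ns = 1.103e-06 s
dist = c * tof / 2
= 3e8 * 1.103e-06 / 2
= 165.45 m


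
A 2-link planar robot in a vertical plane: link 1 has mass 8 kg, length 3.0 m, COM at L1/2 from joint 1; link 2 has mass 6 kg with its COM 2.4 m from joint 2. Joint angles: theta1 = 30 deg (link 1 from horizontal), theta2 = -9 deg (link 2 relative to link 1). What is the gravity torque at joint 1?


Horizontal distance from joint 1 to link-1 COM:
  x_c1 = (L1/2)*cos(t1) = 1.5 * 0.866 = 1.299 m
Horizontal distance from joint 1 to link-2 COM:
  x_c2 = L1*cos(t1) + Lc2*cos(t1+t2)
       = 3.0*0.866 + 2.4*0.9336 = 4.8387 m
tau1 = m1*g*x_c1 + m2*g*x_c2
     = 8*9.81*1.299 + 6*9.81*4.8387
     = 101.9485 + 284.8041
     = 386.7526 Nm


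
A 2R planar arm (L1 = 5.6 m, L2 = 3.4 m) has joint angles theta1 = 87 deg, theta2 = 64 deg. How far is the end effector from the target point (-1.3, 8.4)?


End effector via forward kinematics:
x = L1*cos(t1) + L2*cos(t1+t2) = -2.6806
y = L1*sin(t1) + L2*sin(t1+t2) = 7.2407
Distance to target:
d = sqrt((-1.3 - -2.6806)^2 + (8.4 - 7.2407)^2)
= sqrt(1.9061 + 1.344)
= 1.8028 m


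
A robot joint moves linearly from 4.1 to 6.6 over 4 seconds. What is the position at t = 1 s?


s = t/T = 1/4 = 0.25
p(t) = p0 + (pf-p0)*s
= 4.1 + (6.6 - 4.1) * 0.25
= 4.725


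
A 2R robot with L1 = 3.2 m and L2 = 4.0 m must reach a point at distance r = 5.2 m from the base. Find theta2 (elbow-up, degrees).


cos(theta2) = (r^2 - L1^2 - L2^2) / (2*L1*L2)
cos(theta2) = (27.04 - 10.24 - 16.0) / 25.6
cos(theta2) = 0.03125
theta2 = 88.2092 degrees


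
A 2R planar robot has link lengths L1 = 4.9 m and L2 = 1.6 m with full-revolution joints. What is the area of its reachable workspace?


r_max = L1 + L2 = 6.5 m
r_min = |L1 - L2| = 3.3 m
Area = pi*(r_max^2 - r_min^2)
= pi*(42.25 - 10.89)
= pi * 31.36
= 98.5203 m^2


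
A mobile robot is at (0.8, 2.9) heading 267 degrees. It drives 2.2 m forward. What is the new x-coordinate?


x_new = x0 + d*cos(theta)
= 0.8 + 2.2*cos(267)
= 0.8 + -0.1151
= 0.6849


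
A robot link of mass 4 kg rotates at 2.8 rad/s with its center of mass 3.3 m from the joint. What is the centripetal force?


F = m * omega^2 * r
= 4 * 2.8^2 * 3.3
= 4 * 7.84 * 3.3
= 103.488 N


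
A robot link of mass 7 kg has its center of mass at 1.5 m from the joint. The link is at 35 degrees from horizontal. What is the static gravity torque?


tau = m*g*L*cos(angle)
= 7 * 9.81 * 1.5 * cos(35 deg)
= 7 * 9.81 * 1.5 * 0.8192
= 84.3768 Nm


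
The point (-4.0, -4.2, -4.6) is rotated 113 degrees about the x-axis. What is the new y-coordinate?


Rotation about x-axis: y' = y*cos(theta) - z*sin(theta)
= -4.2 * -0.3907 - -4.6 * 0.9205
= 5.8754


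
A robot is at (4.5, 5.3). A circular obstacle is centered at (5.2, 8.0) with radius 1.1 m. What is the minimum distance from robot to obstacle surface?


center_dist = sqrt((4.5-5.2)^2 + (5.3-8.0)^2)
= sqrt(0.49 + 7.29)
= 2.7893
min_dist = center_dist - radius = 2.7893 - 1.1 = 1.6893 m


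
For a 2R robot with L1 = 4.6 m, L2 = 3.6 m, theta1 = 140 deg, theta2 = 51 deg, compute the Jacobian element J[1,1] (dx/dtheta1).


J[1,1] = -L1*sin(t1) - L2*sin(t1+t2)
= -4.6*sin(140) - 3.6*sin(191)
= -2.2699


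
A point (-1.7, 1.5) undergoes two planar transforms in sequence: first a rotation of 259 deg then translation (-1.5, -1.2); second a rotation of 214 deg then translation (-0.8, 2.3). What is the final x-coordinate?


After transform 1:
x1 = cos(259)*-1.7 - sin(259)*1.5 + -1.5 = 0.2968
y1 = sin(259)*-1.7 + cos(259)*1.5 + -1.2 = 0.1826
After transform 2:
x2 = cos(214)*0.2968 - sin(214)*0.1826 + -0.8
= -0.944


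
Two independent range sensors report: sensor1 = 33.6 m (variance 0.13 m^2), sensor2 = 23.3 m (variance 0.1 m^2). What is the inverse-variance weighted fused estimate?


w1 = (1/var1) / (1/var1 + 1/var2)
   = 7.6923 / (7.6923 + 10.0) = 0.4348
w2 = 1 - w1 = 0.5652
fused = w1*s1 + w2*s2 = 14.6087 + 13.1696
= 27.7783 m


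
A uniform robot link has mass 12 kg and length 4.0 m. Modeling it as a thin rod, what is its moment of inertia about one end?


I = (1/3) * m * L^2
= (1/3) * 12 * 4.0^2
= 0.333333 * 12 * 16.0
= 64.0 kg*m^2


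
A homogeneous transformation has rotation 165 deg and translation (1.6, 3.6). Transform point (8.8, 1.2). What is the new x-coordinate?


x' = cos(theta)*px - sin(theta)*py + tx
= -0.9659*8.8 - 0.2588*1.2 + 1.6
= -7.2107


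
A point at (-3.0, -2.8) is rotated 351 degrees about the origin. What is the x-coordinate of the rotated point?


x' = x*cos(theta) - y*sin(theta)
cos(351 deg) = 0.9877, sin(351 deg) = -0.1564
x' = -3.0 * 0.9877 - -2.8 * -0.1564
= -2.9631 - 0.438
= -3.4011


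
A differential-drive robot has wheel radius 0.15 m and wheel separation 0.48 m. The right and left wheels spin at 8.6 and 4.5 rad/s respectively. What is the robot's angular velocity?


vR = r*wR = 0.15*8.6 = 1.29 m/s
vL = r*wL = 0.15*4.5 = 0.675 m/s
v = (vR+vL)/2 = 0.9825 m/s
omega = (vR-vL)/L = 1.2812 rad/s
angular velocity = 1.2812 rad/s


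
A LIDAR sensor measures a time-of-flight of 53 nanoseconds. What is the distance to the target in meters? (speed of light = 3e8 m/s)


tof = 53 ns = 5.3e-08 s
dist = c * tof / 2
= 3e8 * 5.3e-08 / 2
= 7.95 m


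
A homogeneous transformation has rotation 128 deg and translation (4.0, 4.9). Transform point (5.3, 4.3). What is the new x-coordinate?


x' = cos(theta)*px - sin(theta)*py + tx
= -0.6157*5.3 - 0.788*4.3 + 4.0
= -2.6515


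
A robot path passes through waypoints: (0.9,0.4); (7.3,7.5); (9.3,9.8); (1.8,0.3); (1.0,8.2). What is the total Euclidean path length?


Segment lengths:
  seg1 = sqrt((6.4)^2 + (7.1)^2) = 9.5588
  seg2 = sqrt((2.0)^2 + (2.3)^2) = 3.048
  seg3 = sqrt((-7.5)^2 + (-9.5)^2) = 12.1037
  seg4 = sqrt((-0.8)^2 + (7.9)^2) = 7.9404
Total = 32.6508


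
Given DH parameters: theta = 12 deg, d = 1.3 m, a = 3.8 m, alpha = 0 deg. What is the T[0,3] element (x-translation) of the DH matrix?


T[0,3] = a * cos(theta)
= 3.8 * cos(12 deg)
= 3.8 * 0.9781
= 3.717


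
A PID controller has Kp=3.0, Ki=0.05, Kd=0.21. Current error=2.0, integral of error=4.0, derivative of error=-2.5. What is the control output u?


u = Kp*e + Ki*int(e) + Kd*de/dt
= 3.0*2.0 + 0.05*4.0 + 0.21*(-2.5)
= 6.0 + 0.2 + -0.525
= 5.675


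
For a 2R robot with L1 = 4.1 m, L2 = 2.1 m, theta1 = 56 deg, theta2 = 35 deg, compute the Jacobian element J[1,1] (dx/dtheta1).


J[1,1] = -L1*sin(t1) - L2*sin(t1+t2)
= -4.1*sin(56) - 2.1*sin(91)
= -5.4987


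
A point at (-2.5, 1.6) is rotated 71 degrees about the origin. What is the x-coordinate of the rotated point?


x' = x*cos(theta) - y*sin(theta)
cos(71 deg) = 0.3256, sin(71 deg) = 0.9455
x' = -2.5 * 0.3256 - 1.6 * 0.9455
= -0.8139 - 1.5128
= -2.3268


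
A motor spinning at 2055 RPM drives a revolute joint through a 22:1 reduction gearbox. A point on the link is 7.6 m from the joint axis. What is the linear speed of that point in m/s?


omega_motor = 2055 * 2*pi/60 = 215.1991 rad/s
omega_joint = omega_motor / 22 = 9.7818 rad/s
v = omega_joint * r = 9.7818 * 7.6
= 74.3415 m/s


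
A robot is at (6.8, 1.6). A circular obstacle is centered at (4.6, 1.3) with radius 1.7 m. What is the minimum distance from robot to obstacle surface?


center_dist = sqrt((6.8-4.6)^2 + (1.6-1.3)^2)
= sqrt(4.84 + 0.09)
= 2.2204
min_dist = center_dist - radius = 2.2204 - 1.7 = 0.5204 m


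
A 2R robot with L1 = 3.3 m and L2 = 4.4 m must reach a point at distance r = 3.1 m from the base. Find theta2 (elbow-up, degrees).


cos(theta2) = (r^2 - L1^2 - L2^2) / (2*L1*L2)
cos(theta2) = (9.61 - 10.89 - 19.36) / 29.04
cos(theta2) = -0.710744
theta2 = 135.2955 degrees


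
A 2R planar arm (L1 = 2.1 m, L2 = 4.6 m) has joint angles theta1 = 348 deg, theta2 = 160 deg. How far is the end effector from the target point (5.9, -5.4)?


End effector via forward kinematics:
x = L1*cos(t1) + L2*cos(t1+t2) = -1.8469
y = L1*sin(t1) + L2*sin(t1+t2) = 2.001
Distance to target:
d = sqrt((5.9 - -1.8469)^2 + (-5.4 - 2.001)^2)
= sqrt(60.0146 + 54.775)
= 10.714 m


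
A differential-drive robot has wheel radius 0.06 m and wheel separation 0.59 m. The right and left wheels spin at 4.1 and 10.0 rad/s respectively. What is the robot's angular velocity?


vR = r*wR = 0.06*4.1 = 0.246 m/s
vL = r*wL = 0.06*10.0 = 0.6 m/s
v = (vR+vL)/2 = 0.423 m/s
omega = (vR-vL)/L = -0.6 rad/s
angular velocity = -0.6 rad/s


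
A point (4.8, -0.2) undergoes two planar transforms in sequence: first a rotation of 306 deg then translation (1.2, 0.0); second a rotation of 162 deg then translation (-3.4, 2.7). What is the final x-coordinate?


After transform 1:
x1 = cos(306)*4.8 - sin(306)*-0.2 + 1.2 = 3.8596
y1 = sin(306)*4.8 + cos(306)*-0.2 + 0.0 = -4.0008
After transform 2:
x2 = cos(162)*3.8596 - sin(162)*-4.0008 + -3.4
= -5.8343


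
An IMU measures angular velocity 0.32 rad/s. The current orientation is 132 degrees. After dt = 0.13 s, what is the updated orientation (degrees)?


delta_theta = w * dt = 0.32 * 0.13 = 0.0416 rad
= 2.3835 deg
theta_new = 132 + 2.3835 = 134.3835 deg


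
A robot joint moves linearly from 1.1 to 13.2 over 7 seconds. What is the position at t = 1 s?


s = t/T = 1/7 = 0.1429
p(t) = p0 + (pf-p0)*s
= 1.1 + (13.2 - 1.1) * 0.1429
= 2.8286


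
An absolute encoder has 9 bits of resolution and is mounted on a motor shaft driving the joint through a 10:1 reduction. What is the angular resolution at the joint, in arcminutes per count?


counts = 2^9 = 512
effective counts at joint = 512 * 10 = 5120
resolution = 360*60 / 5120
= 4.2188 arcmin/count


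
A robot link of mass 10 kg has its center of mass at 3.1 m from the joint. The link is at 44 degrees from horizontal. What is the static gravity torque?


tau = m*g*L*cos(angle)
= 10 * 9.81 * 3.1 * cos(44 deg)
= 10 * 9.81 * 3.1 * 0.7193
= 218.7584 Nm


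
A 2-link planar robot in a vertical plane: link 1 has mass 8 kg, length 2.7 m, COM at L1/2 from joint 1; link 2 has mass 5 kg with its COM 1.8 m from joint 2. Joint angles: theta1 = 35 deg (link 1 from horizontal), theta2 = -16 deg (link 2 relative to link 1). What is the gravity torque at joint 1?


Horizontal distance from joint 1 to link-1 COM:
  x_c1 = (L1/2)*cos(t1) = 1.35 * 0.8192 = 1.1059 m
Horizontal distance from joint 1 to link-2 COM:
  x_c2 = L1*cos(t1) + Lc2*cos(t1+t2)
       = 2.7*0.8192 + 1.8*0.9455 = 3.9136 m
tau1 = m1*g*x_c1 + m2*g*x_c2
     = 8*9.81*1.1059 + 5*9.81*3.9136
     = 86.7875 + 191.9642
     = 278.7518 Nm


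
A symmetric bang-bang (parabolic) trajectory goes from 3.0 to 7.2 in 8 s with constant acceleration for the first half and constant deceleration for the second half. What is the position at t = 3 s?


Symmetric rest-to-rest: each phase covers (pf-p0)/2 in time T/2. 0.5*a*(T/2)^2 = (pf-p0)/2 => a = 4*(pf-p0)/T^2
a = 4*(7.2-3.0)/8^2 = 0.2625
t = 3 is in the acceleration phase (t <= T/2).
p = p0 + 0.5*a*t^2 = 3.0 + 0.5*0.2625*3^2
= 4.1813


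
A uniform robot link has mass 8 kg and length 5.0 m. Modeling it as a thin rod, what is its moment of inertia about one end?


I = (1/3) * m * L^2
= (1/3) * 8 * 5.0^2
= 0.333333 * 8 * 25.0
= 66.6667 kg*m^2


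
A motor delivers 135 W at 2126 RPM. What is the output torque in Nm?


omega = 2126 * 2*pi/60 = 222.6342 rad/s
tau = P / omega = 135 / 222.6342
= 0.6064 Nm


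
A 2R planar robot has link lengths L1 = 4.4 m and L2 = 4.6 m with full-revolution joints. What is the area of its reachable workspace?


r_max = L1 + L2 = 9.0 m
r_min = |L1 - L2| = 0.2 m
Area = pi*(r_max^2 - r_min^2)
= pi*(81.0 - 0.04)
= pi * 80.96
= 254.3433 m^2


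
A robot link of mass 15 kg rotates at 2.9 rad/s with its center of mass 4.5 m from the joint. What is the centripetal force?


F = m * omega^2 * r
= 15 * 2.9^2 * 4.5
= 15 * 8.41 * 4.5
= 567.675 N


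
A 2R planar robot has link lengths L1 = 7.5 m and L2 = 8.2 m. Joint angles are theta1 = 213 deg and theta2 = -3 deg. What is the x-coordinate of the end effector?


Convert angles to radians: theta1 = 3.7176, theta2 = -0.0524
x = L1*cos(theta1) + L2*cos(theta1+theta2)
x = -6.29 + -7.1014
x = -13.3914


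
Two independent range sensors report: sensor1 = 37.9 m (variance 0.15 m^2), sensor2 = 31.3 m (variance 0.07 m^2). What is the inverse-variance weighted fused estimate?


w1 = (1/var1) / (1/var1 + 1/var2)
   = 6.6667 / (6.6667 + 14.2857) = 0.3182
w2 = 1 - w1 = 0.6818
fused = w1*s1 + w2*s2 = 12.0591 + 21.3409
= 33.4 m


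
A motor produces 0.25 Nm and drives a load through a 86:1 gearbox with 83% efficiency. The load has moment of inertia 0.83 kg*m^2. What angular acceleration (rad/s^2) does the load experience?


tau_out = tau_motor * N * eta
= 0.25 * 86 * 0.83 = 17.845 Nm
alpha = tau_out / I = 17.845 / 0.83
= 21.5 rad/s^2


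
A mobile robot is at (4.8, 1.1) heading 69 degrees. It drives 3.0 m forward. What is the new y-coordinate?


y_new = y0 + d*sin(theta)
= 1.1 + 3.0*sin(69)
= 1.1 + 2.8007
= 3.9007


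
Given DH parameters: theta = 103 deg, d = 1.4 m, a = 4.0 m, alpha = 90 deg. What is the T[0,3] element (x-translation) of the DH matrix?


T[0,3] = a * cos(theta)
= 4.0 * cos(103 deg)
= 4.0 * -0.225
= -0.8998


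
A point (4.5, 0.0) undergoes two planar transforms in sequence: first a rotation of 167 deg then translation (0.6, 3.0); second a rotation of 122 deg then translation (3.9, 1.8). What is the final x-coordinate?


After transform 1:
x1 = cos(167)*4.5 - sin(167)*0.0 + 0.6 = -3.7847
y1 = sin(167)*4.5 + cos(167)*0.0 + 3.0 = 4.0123
After transform 2:
x2 = cos(122)*-3.7847 - sin(122)*4.0123 + 3.9
= 2.503


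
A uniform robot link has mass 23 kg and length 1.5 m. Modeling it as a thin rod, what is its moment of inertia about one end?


I = (1/3) * m * L^2
= (1/3) * 23 * 1.5^2
= 0.333333 * 23 * 2.25
= 17.25 kg*m^2


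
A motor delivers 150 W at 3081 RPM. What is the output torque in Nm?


omega = 3081 * 2*pi/60 = 322.6416 rad/s
tau = P / omega = 150 / 322.6416
= 0.4649 Nm


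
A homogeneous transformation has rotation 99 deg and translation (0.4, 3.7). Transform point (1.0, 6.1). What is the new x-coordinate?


x' = cos(theta)*px - sin(theta)*py + tx
= -0.1564*1.0 - 0.9877*6.1 + 0.4
= -5.7813


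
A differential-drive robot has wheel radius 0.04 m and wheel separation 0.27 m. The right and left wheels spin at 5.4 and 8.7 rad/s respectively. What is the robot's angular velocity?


vR = r*wR = 0.04*5.4 = 0.216 m/s
vL = r*wL = 0.04*8.7 = 0.348 m/s
v = (vR+vL)/2 = 0.282 m/s
omega = (vR-vL)/L = -0.4889 rad/s
angular velocity = -0.4889 rad/s


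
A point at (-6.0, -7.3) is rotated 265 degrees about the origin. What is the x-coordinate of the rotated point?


x' = x*cos(theta) - y*sin(theta)
cos(265 deg) = -0.0872, sin(265 deg) = -0.9962
x' = -6.0 * -0.0872 - -7.3 * -0.9962
= 0.5229 - 7.2722
= -6.7493


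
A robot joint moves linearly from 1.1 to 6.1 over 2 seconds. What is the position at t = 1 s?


s = t/T = 1/2 = 0.5
p(t) = p0 + (pf-p0)*s
= 1.1 + (6.1 - 1.1) * 0.5
= 3.6


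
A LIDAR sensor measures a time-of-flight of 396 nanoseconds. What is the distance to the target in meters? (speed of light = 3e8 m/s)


tof = 396 ns = 3.96e-07 s
dist = c * tof / 2
= 3e8 * 3.96e-07 / 2
= 59.4 m


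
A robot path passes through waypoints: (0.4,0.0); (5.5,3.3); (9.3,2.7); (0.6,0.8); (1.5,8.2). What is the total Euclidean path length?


Segment lengths:
  seg1 = sqrt((5.1)^2 + (3.3)^2) = 6.0745
  seg2 = sqrt((3.8)^2 + (-0.6)^2) = 3.8471
  seg3 = sqrt((-8.7)^2 + (-1.9)^2) = 8.9051
  seg4 = sqrt((0.9)^2 + (7.4)^2) = 7.4545
Total = 26.2812


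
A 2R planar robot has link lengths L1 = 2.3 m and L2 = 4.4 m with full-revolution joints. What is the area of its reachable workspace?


r_max = L1 + L2 = 6.7 m
r_min = |L1 - L2| = 2.1 m
Area = pi*(r_max^2 - r_min^2)
= pi*(44.89 - 4.41)
= pi * 40.48
= 127.1717 m^2


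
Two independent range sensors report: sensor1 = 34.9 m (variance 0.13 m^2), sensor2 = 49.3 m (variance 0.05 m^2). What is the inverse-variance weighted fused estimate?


w1 = (1/var1) / (1/var1 + 1/var2)
   = 7.6923 / (7.6923 + 20.0) = 0.2778
w2 = 1 - w1 = 0.7222
fused = w1*s1 + w2*s2 = 9.6944 + 35.6056
= 45.3 m


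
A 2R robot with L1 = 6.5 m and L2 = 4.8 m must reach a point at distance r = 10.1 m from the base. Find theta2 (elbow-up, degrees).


cos(theta2) = (r^2 - L1^2 - L2^2) / (2*L1*L2)
cos(theta2) = (102.01 - 42.25 - 23.04) / 62.4
cos(theta2) = 0.588462
theta2 = 53.9521 degrees


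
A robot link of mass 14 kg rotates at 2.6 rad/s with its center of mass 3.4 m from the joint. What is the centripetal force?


F = m * omega^2 * r
= 14 * 2.6^2 * 3.4
= 14 * 6.76 * 3.4
= 321.776 N


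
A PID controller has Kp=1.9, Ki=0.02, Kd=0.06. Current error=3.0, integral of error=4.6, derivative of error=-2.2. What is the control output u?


u = Kp*e + Ki*int(e) + Kd*de/dt
= 1.9*3.0 + 0.02*4.6 + 0.06*(-2.2)
= 5.7 + 0.092 + -0.132
= 5.66


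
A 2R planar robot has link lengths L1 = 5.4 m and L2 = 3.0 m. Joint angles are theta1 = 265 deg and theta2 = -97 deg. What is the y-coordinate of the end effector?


Convert angles to radians: theta1 = 4.6251, theta2 = -1.693
y = L1*sin(theta1) + L2*sin(theta1+theta2)
y = -5.3795 + 0.6237
y = -4.7557


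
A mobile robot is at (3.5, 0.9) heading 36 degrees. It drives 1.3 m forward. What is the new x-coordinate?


x_new = x0 + d*cos(theta)
= 3.5 + 1.3*cos(36)
= 3.5 + 1.0517
= 4.5517


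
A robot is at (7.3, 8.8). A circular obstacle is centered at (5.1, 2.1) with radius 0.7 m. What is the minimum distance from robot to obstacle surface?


center_dist = sqrt((7.3-5.1)^2 + (8.8-2.1)^2)
= sqrt(4.84 + 44.89)
= 7.052
min_dist = center_dist - radius = 7.052 - 0.7 = 6.352 m


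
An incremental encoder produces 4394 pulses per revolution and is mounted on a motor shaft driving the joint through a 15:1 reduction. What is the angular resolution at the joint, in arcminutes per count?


counts per rev = 4394
effective counts at joint = 4394 * 15 = 65910
resolution = 360*60 / 65910
= 0.3277 arcmin/count


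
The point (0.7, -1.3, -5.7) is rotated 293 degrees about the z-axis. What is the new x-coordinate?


Rotation about z-axis: x' = x*cos(theta) - y*sin(theta)
= 0.7 * 0.3907 - -1.3 * -0.9205
= -0.9231


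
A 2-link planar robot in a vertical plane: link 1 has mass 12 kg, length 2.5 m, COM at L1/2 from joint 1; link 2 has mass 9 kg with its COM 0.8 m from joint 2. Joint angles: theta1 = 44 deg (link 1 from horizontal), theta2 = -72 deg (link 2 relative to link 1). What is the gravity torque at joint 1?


Horizontal distance from joint 1 to link-1 COM:
  x_c1 = (L1/2)*cos(t1) = 1.25 * 0.7193 = 0.8992 m
Horizontal distance from joint 1 to link-2 COM:
  x_c2 = L1*cos(t1) + Lc2*cos(t1+t2)
       = 2.5*0.7193 + 0.8*0.8829 = 2.5047 m
tau1 = m1*g*x_c1 + m2*g*x_c2
     = 12*9.81*0.8992 + 9*9.81*2.5047
     = 105.8509 + 221.1406
     = 326.9915 Nm


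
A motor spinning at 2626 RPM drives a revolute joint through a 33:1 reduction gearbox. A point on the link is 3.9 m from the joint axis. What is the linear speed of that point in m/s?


omega_motor = 2626 * 2*pi/60 = 274.9941 rad/s
omega_joint = omega_motor / 33 = 8.3332 rad/s
v = omega_joint * r = 8.3332 * 3.9
= 32.4993 m/s


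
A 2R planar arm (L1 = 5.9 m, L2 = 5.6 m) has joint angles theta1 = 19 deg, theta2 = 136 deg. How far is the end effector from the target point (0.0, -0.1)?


End effector via forward kinematics:
x = L1*cos(t1) + L2*cos(t1+t2) = 0.5032
y = L1*sin(t1) + L2*sin(t1+t2) = 4.2875
Distance to target:
d = sqrt((0.0 - 0.5032)^2 + (-0.1 - 4.2875)^2)
= sqrt(0.2532 + 19.2503)
= 4.4163 m


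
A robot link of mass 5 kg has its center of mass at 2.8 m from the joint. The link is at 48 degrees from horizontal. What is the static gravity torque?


tau = m*g*L*cos(angle)
= 5 * 9.81 * 2.8 * cos(48 deg)
= 5 * 9.81 * 2.8 * 0.6691
= 91.8984 Nm


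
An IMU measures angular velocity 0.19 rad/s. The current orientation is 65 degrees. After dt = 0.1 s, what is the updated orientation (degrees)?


delta_theta = w * dt = 0.19 * 0.1 = 0.019 rad
= 1.0886 deg
theta_new = 65 + 1.0886 = 66.0886 deg


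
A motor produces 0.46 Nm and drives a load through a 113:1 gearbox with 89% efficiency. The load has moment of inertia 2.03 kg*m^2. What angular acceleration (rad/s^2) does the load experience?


tau_out = tau_motor * N * eta
= 0.46 * 113 * 0.89 = 46.2622 Nm
alpha = tau_out / I = 46.2622 / 2.03
= 22.7893 rad/s^2
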